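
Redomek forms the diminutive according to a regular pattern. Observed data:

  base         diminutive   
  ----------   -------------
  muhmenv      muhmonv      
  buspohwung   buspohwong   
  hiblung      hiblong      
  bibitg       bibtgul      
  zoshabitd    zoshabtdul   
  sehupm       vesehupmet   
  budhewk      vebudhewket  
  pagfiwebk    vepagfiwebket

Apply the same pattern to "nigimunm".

nigimonm

buspohwung and bibitg both end in -g yet inflect differently (buspohwong, bibtgul), so the final letter is not what conditions the rule; the second-to-last letter is.
"nigimunm" has second-to-last letter 'n'. The stems whose second-to-last letter is 'n' (buspohwung → buspohwong, muhmenv → muhmonv, hiblung → hiblong) change the last vowel to 'o'.
The other patterns: stems whose second-to-last letter is 't' delete the last vowel and add -ul; stems whose second-to-last letter is 'b', 'p' or 'w' add ve- … -et around the stem.
So nigimunm → nigimonm.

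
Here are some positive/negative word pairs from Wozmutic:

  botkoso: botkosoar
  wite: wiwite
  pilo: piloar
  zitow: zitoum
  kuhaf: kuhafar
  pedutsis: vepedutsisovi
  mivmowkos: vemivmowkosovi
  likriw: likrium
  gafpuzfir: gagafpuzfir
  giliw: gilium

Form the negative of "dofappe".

gafpuzfir and likriw both have last vowel 'i' yet inflect differently (gagafpuzfir, likrium), so the last vowel is not what conditions the rule; the final letter is.
"dofappe" ends in -e. The one such stem in the data (wite → wiwite) repeats the first consonant+vowel as a prefix (as does gafpuzfir), so the same rule applies.
So dofappe → dodofappe.

dodofappe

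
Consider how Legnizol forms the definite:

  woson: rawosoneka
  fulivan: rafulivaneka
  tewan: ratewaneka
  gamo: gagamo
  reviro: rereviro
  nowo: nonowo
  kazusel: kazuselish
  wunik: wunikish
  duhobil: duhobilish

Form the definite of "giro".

woson and gamo both have last vowel 'o' yet inflect differently (rawosoneka, gagamo), so the last vowel is not what conditions the rule; the final letter is.
"giro" ends in -o. The stems ending in -o (gamo → gagamo, reviro → rereviro, nowo → nonowo) repeat the first consonant+vowel as a prefix.
The other patterns: stems ending in -n add ra- … -eka around the stem; stems ending in -k or -l add -ish.
So giro → gigiro.

gigiro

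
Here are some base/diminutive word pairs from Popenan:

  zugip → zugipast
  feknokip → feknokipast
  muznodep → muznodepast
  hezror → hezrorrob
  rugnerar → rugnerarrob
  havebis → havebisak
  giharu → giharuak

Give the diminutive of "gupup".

zugip and havebis both have last vowel 'i' yet inflect differently (zugipast, havebisak), so the last vowel is not what conditions the rule; the final letter is.
"gupup" ends in -p. The stems ending in -p (zugip → zugipast, feknokip → feknokipast, muznodep → muznodepast) add -ast.
The other patterns: stems ending in -r double the final consonant and add -ob; stems ending in -s or -u add -ak.
So gupup → gupupast.

gupupast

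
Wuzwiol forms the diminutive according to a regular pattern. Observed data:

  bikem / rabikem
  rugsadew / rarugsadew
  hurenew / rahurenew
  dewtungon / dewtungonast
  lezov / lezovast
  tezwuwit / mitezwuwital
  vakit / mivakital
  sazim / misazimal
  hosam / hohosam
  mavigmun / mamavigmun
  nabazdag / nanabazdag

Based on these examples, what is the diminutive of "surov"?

surovast

bikem and sazim both end in -m yet inflect differently (rabikem, misazimal), so the final letter is not what conditions the rule; the last vowel is.
"surov" has last vowel 'o'. The stems whose last vowel is 'o' (dewtungon → dewtungonast, lezov → lezovast) add -ast.
So surov → surovast.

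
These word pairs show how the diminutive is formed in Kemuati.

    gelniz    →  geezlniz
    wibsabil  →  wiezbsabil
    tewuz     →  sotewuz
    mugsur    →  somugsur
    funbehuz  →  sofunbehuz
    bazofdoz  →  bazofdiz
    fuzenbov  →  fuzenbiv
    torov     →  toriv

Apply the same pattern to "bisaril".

biezsaril

gelniz and tewuz both end in -z yet inflect differently (geezlniz, sotewuz), so the final letter is not what conditions the rule; the last vowel is.
"bisaril" has last vowel 'i'. The stems whose last vowel is 'i' (gelniz → geezlniz, wibsabil → wiezbsabil) insert -ez- after the first vowel.
The other patterns: stems whose last vowel is 'u' add the prefix so-; stems whose last vowel is 'o' change the last vowel to 'i'.
So bisaril → biezsaril.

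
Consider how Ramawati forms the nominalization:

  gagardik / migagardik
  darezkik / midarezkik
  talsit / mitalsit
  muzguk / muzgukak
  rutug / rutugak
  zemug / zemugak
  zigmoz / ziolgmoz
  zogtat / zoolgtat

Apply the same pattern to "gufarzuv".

gagardik and muzguk both end in -k yet inflect differently (migagardik, muzgukak), so the final letter is not what conditions the rule; the last vowel is.
"gufarzuv" has last vowel 'u'. The stems whose last vowel is 'u' (muzguk → muzgukak, rutug → rutugak, zemug → zemugak) add -ak.
The other patterns: stems whose last vowel is 'i' add the prefix mi-; stems whose last vowel is 'a' or 'o' insert -ol- after the first vowel.
So gufarzuv → gufarzuvak.

gufarzuvak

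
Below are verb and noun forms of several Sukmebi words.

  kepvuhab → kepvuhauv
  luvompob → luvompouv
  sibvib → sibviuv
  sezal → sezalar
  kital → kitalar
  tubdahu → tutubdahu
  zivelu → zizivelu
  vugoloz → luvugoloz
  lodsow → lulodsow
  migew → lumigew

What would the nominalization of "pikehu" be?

pipikehu

kepvuhab and sezal both have last vowel 'a' yet inflect differently (kepvuhauv, sezalar), so the last vowel is not what conditions the rule; the final letter is.
"pikehu" ends in -u. The stems ending in -u (tubdahu → tutubdahu, zivelu → zizivelu) repeat the first consonant+vowel as a prefix.
The other patterns: stems ending in -b drop the final letter and add -uv; stems ending in -l add -ar; stems ending in -w or -z add the prefix lu-.
So pikehu → pipikehu.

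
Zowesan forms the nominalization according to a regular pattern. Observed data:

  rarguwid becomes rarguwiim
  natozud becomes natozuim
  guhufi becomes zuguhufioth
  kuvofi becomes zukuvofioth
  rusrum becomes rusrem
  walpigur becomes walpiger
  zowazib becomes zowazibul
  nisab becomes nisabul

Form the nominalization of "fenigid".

rarguwid and guhufi both have last vowel 'i' yet inflect differently (rarguwiim, zuguhufioth), so the last vowel is not what conditions the rule; the final letter is.
"fenigid" ends in -d. The stems ending in -d (rarguwid → rarguwiim, natozud → natozuim) drop the final letter and add -im.
The other patterns: stems ending in -i add zu- … -oth around the stem; stems ending in -m or -r change the last vowel to 'e'; stems ending in -b add -ul.
So fenigid → fenigiim.

fenigiim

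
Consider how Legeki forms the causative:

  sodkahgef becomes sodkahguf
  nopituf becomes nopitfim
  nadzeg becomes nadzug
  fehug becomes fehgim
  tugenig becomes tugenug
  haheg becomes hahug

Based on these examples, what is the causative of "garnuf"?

"garnuf" has last vowel 'u'. The stems whose last vowel is 'u' (fehug → fehgim, nopituf → nopitfim) delete the last vowel and add -im.
So garnuf → garnfim.

garnfim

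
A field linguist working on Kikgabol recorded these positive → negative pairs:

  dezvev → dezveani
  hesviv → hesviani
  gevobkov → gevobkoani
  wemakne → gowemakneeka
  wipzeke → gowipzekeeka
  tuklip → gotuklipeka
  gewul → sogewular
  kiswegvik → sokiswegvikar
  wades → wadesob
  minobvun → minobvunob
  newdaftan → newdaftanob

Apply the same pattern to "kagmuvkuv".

kagmuvkuani

"kagmuvkuv" ends in -v. The stems ending in -v (dezvev → dezveani, hesviv → hesviani, gevobkov → gevobkoani) drop the final letter and add -ani.
The other patterns: stems ending in -e or -p add go- … -eka around the stem; stems ending in -k or -l add so- … -ar around the stem; stems ending in -n or -s add -ob.
So kagmuvkuv → kagmuvkuani.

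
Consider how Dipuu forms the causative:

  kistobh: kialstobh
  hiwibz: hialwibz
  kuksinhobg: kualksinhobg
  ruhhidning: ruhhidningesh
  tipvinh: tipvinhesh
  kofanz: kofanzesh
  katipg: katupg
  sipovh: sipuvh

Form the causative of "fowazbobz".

kuksinhobg and ruhhidning both end in -g yet inflect differently (kualksinhobg, ruhhidningesh), so the final letter is not what conditions the rule; the second-to-last letter is.
"fowazbobz" has second-to-last letter 'b'. The stems whose second-to-last letter is 'b' (kistobh → kialstobh, hiwibz → hialwibz, kuksinhobg → kualksinhobg) insert -al- after the first vowel.
The other patterns: stems whose second-to-last letter is 'n' add -esh; stems whose second-to-last letter is 'p' or 'v' change the last vowel to 'u'.
So fowazbobz → foalwazbobz.

foalwazbobz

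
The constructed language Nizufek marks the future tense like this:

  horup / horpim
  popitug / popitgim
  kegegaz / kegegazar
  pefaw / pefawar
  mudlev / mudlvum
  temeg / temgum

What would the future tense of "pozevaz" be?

"pozevaz" has last vowel 'a'. The stems whose last vowel is 'a' (kegegaz → kegegazar, pefaw → pefawar) add -ar.
The other patterns: stems whose last vowel is 'u' delete the last vowel and add -im; stems whose last vowel is 'e' delete the last vowel and add -um.
So pozevaz → pozevazar.

pozevazar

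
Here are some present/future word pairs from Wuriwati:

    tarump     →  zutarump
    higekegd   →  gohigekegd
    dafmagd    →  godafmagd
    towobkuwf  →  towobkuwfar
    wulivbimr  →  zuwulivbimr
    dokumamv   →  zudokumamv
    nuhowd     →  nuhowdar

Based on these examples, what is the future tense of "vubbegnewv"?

nuhowd and higekegd both end in -d yet inflect differently (nuhowdar, gohigekegd), so the final letter is not what conditions the rule; the second-to-last letter is.
"vubbegnewv" has second-to-last letter 'w'. The stems whose second-to-last letter is 'w' (towobkuwf → towobkuwfar, nuhowd → nuhowdar) add -ar.
The other patterns: stems whose second-to-last letter is 'm' add the prefix zu-; stems whose second-to-last letter is 'g' add the prefix go-.
So vubbegnewv → vubbegnewvar.

vubbegnewvar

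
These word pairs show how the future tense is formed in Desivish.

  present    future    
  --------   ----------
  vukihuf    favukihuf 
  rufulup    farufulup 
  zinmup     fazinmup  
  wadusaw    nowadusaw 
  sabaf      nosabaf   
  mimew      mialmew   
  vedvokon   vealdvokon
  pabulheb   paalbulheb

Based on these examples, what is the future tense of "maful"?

famaful

"maful" has last vowel 'u'. The stems whose last vowel is 'u' (vukihuf → favukihuf, rufulup → farufulup, zinmup → fazinmup) add the prefix fa-.
So maful → famaful.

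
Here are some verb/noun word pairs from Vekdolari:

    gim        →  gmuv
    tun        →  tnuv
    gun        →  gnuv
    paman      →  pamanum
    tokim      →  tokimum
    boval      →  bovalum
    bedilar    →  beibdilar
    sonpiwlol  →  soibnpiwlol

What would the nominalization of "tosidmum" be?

tun and paman both end in -n yet inflect differently (tnuv, pamanum), so the final letter is not what conditions the rule; the number of vowels is.
"tosidmum" has 3 vowels. The stems with 3 vowels (bedilar → beibdilar, sonpiwlol → soibnpiwlol) insert -ib- after the first vowel.
The other patterns: stems with 1 vowel delete the last vowel and add -uv; stems with 2 vowels add -um.
So tosidmum → toibsidmum.

toibsidmum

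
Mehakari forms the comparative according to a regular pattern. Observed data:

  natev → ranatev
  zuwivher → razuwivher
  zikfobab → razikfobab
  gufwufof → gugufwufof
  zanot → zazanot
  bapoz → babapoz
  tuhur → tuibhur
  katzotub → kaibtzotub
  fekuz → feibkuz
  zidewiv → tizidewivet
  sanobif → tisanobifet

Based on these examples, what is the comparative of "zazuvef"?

razazuvef

zuwivher and tuhur both end in -r yet inflect differently (razuwivher, tuibhur), so the final letter is not what conditions the rule; the last vowel is.
"zazuvef" has last vowel 'e'. The stems whose last vowel is 'e' (natev → ranatev, zuwivher → razuwivher) add the prefix ra-.
The other patterns: stems whose last vowel is 'o' repeat the first consonant+vowel as a prefix; stems whose last vowel is 'u' insert -ib- after the first vowel; stems whose last vowel is 'i' add ti- … -et around the stem.
So zazuvef → razazuvef.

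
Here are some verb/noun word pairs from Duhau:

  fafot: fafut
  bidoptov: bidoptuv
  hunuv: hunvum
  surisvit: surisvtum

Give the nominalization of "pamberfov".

"pamberfov" has last vowel 'o'. The stems whose last vowel is 'o' (fafot → fafut, bidoptov → bidoptuv) change the last vowel to 'u'.
The other pattern: stems whose last vowel is 'i' or 'u' delete the last vowel and add -um.
So pamberfov → pamberfuv.

pamberfuv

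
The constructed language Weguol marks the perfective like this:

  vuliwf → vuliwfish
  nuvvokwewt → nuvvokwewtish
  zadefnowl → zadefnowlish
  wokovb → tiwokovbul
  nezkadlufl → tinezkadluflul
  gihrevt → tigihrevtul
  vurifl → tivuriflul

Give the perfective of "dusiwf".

dusiwfish

zadefnowl and nezkadlufl both end in -l yet inflect differently (zadefnowlish, tinezkadluflul), so the final letter is not what conditions the rule; the second-to-last letter is.
"dusiwf" has second-to-last letter 'w'. The stems whose second-to-last letter is 'w' (vuliwf → vuliwfish, nuvvokwewt → nuvvokwewtish, zadefnowl → zadefnowlish) add -ish.
So dusiwf → dusiwfish.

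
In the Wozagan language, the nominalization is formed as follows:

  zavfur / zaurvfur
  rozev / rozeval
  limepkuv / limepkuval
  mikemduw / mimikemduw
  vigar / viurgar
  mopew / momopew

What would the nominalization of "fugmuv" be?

fugmuval

rozev and mopew both have last vowel 'e' yet inflect differently (rozeval, momopew), so the last vowel is not what conditions the rule; the final letter is.
"fugmuv" ends in -v. The stems ending in -v (rozev → rozeval, limepkuv → limepkuval) add -al.
The other patterns: stems ending in -w repeat the first consonant+vowel as a prefix; stems ending in -r insert -ur- after the first vowel.
So fugmuv → fugmuval.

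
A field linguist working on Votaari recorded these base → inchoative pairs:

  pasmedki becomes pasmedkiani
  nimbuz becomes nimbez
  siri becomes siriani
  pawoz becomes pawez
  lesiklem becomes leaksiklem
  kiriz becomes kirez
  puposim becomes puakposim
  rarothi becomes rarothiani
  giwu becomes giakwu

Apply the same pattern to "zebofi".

pasmedki and kiriz both have last vowel 'i' yet inflect differently (pasmedkiani, kirez), so the last vowel is not what conditions the rule; the final letter is.
"zebofi" ends in -i. The stems ending in -i (pasmedki → pasmedkiani, rarothi → rarothiani, siri → siriani) add -ani.
The other patterns: stems ending in -z change the last vowel to 'e'; stems ending in -m or -u insert -ak- after the first vowel.
So zebofi → zebofiani.

zebofiani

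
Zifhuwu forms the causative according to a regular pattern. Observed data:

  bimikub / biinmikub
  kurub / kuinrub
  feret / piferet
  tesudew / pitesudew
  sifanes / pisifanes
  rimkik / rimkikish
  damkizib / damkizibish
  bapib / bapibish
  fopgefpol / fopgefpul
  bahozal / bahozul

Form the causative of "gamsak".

gamsuk

bimikub and damkizib both end in -b yet inflect differently (biinmikub, damkizibish), so the final letter is not what conditions the rule; the last vowel is.
"gamsak" has last vowel 'a'. The one such stem in the data (bahozal → bahozul) changes the last vowel to 'u' (as does fopgefpol), so the same rule applies.
So gamsak → gamsuk.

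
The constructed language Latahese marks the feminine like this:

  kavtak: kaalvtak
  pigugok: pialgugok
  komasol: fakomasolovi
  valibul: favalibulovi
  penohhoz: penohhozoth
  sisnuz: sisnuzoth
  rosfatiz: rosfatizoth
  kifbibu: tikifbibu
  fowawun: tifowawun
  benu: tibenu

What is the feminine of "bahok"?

baalhok

pigugok and komasol both have last vowel 'o' yet inflect differently (pialgugok, fakomasolovi), so the last vowel is not what conditions the rule; the final letter is.
"bahok" ends in -k. The stems ending in -k (kavtak → kaalvtak, pigugok → pialgugok) insert -al- after the first vowel.
So bahok → baalhok.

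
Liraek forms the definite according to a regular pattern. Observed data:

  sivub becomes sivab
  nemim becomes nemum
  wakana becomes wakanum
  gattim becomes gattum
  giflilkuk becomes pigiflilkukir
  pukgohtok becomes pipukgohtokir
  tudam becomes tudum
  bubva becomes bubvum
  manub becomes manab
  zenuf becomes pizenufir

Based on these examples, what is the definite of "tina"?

tinum

wakana and tudam both have last vowel 'a' yet inflect differently (wakanum, tudum), so the last vowel is not what conditions the rule; the final letter is.
"tina" ends in -a. The stems ending in -a (wakana → wakanum, bubva → bubvum) drop the final letter and add -um.
The other patterns: stems ending in -b change the last vowel to 'a'; stems ending in -m change the last vowel to 'u'; stems ending in -f or -k add pi- … -ir around the stem.
So tina → tinum.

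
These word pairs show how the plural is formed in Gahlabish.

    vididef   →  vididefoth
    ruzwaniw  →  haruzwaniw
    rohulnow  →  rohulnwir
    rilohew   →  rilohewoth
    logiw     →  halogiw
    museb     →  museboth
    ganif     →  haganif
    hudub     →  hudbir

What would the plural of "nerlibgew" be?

"nerlibgew" has last vowel 'e'. The stems whose last vowel is 'e' (rilohew → rilohewoth, vididef → vididefoth, museb → museboth) add -oth.
So nerlibgew → nerlibgewoth.

nerlibgewoth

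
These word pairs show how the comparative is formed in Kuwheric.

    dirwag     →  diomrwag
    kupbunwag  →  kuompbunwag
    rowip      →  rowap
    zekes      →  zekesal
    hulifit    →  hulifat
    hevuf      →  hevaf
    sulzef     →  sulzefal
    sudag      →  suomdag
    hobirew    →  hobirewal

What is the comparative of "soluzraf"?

soomluzraf

sulzef and hevuf both end in -f yet inflect differently (sulzefal, hevaf), so the final letter is not what conditions the rule; the last vowel is.
"soluzraf" has last vowel 'a'. The stems whose last vowel is 'a' (sudag → suomdag, dirwag → diomrwag, kupbunwag → kuompbunwag) insert -om- after the first vowel.
The other patterns: stems whose last vowel is 'e' add -al; stems whose last vowel is 'i' or 'u' change the last vowel to 'a'.
So soluzraf → soomluzraf.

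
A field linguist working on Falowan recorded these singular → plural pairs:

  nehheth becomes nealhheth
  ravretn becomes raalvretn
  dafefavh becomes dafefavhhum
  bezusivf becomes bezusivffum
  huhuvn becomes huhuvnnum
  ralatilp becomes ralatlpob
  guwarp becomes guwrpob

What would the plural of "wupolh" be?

nehheth and dafefavh both end in -h yet inflect differently (nealhheth, dafefavhhum), so the final letter is not what conditions the rule; the second-to-last letter is.
"wupolh" has second-to-last letter 'l'. The one such stem in the data (ralatilp → ralatlpob) deletes the last vowel and adds -ob (as does guwarp), so the same rule applies.
So wupolh → wuplhob.

wuplhob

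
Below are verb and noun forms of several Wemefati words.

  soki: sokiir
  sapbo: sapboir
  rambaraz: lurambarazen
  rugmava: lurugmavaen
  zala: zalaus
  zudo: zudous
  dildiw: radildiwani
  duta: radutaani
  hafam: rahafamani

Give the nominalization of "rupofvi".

lurupofvien

rugmava and zala both end in -a yet inflect differently (lurugmavaen, zalaus), so the final letter is not what conditions the rule; the first letter is.
"rupofvi" begins with r-. The stems beginning with r- (rambaraz → lurambarazen, rugmava → lurugmavaen) add lu- … -en around the stem.
The other patterns: stems beginning with s- add -ir; stems beginning with z- add -us; stems beginning with d- or h- add ra- … -ani around the stem.
So rupofvi → lurupofvien.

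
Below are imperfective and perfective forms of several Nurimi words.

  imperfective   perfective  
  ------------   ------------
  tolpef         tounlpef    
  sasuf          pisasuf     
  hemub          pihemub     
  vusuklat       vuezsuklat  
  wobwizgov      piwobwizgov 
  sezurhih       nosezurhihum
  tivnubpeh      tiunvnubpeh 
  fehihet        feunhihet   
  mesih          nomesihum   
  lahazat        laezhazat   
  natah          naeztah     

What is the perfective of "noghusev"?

tivnubpeh and sezurhih both end in -h yet inflect differently (tiunvnubpeh, nosezurhihum), so the final letter is not what conditions the rule; the last vowel is.
"noghusev" has last vowel 'e'. The stems whose last vowel is 'e' (tolpef → tounlpef, tivnubpeh → tiunvnubpeh, fehihet → feunhihet) insert -un- after the first vowel.
So noghusev → nounghusev.

nounghusev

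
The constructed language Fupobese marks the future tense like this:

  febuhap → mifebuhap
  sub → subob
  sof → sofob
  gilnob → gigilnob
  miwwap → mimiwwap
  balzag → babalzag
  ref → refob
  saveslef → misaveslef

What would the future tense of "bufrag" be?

bubufrag

sub and gilnob both end in -b yet inflect differently (subob, gigilnob), so the final letter is not what conditions the rule; the number of vowels is.
"bufrag" has 2 vowels. The stems with 2 vowels (miwwap → mimiwwap, balzag → babalzag, gilnob → gigilnob) repeat the first consonant+vowel as a prefix.
The other patterns: stems with 1 vowel add -ob; stems with 3 vowels add the prefix mi-.
So bufrag → bubufrag.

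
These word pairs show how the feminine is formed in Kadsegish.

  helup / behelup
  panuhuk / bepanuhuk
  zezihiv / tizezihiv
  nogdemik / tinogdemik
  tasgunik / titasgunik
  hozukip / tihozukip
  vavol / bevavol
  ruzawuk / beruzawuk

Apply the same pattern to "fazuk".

"fazuk" has last vowel 'u'. The stems whose last vowel is 'u' (ruzawuk → beruzawuk, helup → behelup, panuhuk → bepanuhuk) add the prefix be-.
The other pattern: stems whose last vowel is 'i' add the prefix ti-.
So fazuk → befazuk.

befazuk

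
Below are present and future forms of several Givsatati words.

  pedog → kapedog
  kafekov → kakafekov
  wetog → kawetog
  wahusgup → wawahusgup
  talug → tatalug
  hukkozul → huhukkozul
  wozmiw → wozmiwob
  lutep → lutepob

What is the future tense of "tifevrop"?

pedog and talug both end in -g yet inflect differently (kapedog, tatalug), so the final letter is not what conditions the rule; the last vowel is.
"tifevrop" has last vowel 'o'. The stems whose last vowel is 'o' (pedog → kapedog, kafekov → kakafekov, wetog → kawetog) add the prefix ka-.
The other patterns: stems whose last vowel is 'u' repeat the first consonant+vowel as a prefix; stems whose last vowel is 'e' or 'i' add -ob.
So tifevrop → katifevrop.

katifevrop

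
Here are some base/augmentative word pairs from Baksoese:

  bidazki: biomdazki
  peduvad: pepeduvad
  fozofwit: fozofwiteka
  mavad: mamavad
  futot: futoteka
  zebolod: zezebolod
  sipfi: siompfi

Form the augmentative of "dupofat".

futot and zebolod both have last vowel 'o' yet inflect differently (futoteka, zezebolod), so the last vowel is not what conditions the rule; the final letter is.
"dupofat" ends in -t. The stems ending in -t (futot → futoteka, fozofwit → fozofwiteka) add -eka.
The other patterns: stems ending in -d repeat the first consonant+vowel as a prefix; stems ending in -i insert -om- after the first vowel.
So dupofat → dupofateka.

dupofateka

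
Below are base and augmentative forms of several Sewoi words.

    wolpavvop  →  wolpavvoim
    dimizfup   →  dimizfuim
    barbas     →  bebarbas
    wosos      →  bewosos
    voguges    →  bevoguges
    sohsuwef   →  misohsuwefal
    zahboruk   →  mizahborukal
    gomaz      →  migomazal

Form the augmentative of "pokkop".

"pokkop" ends in -p. The stems ending in -p (wolpavvop → wolpavvoim, dimizfup → dimizfuim) drop the final letter and add -im.
So pokkop → pokkoim.

pokkoim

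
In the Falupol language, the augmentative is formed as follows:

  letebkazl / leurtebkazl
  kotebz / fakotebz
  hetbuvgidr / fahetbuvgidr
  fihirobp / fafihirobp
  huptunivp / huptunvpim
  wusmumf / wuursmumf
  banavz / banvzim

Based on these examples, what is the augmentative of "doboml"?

dourboml

banavz and kotebz both end in -z yet inflect differently (banvzim, fakotebz), so the final letter is not what conditions the rule; the second-to-last letter is.
"doboml" has second-to-last letter 'm'. The one such stem in the data (wusmumf → wuursmumf) inserts -ur- after the first vowel (as does letebkazl), so the same rule applies.
The other patterns: stems whose second-to-last letter is 'v' delete the last vowel and add -im; stems whose second-to-last letter is 'b' or 'd' add the prefix fa-.
So doboml → dourboml.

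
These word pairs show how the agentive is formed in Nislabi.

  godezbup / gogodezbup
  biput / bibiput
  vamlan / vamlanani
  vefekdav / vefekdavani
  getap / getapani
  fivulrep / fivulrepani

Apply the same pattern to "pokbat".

godezbup and getap both end in -p yet inflect differently (gogodezbup, getapani), so the final letter is not what conditions the rule; the last vowel is.
"pokbat" has last vowel 'a'. The stems whose last vowel is 'a' (vamlan → vamlanani, vefekdav → vefekdavani, getap → getapani) add -ani.
The other pattern: stems whose last vowel is 'u' repeat the first consonant+vowel as a prefix.
So pokbat → pokbatani.

pokbatani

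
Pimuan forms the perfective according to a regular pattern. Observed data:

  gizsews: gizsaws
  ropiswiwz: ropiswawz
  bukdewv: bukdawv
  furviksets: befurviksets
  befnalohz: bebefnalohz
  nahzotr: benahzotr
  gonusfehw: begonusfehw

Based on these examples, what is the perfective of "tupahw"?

gizsews and furviksets both end in -s yet inflect differently (gizsaws, befurviksets), so the final letter is not what conditions the rule; the second-to-last letter is.
"tupahw" has second-to-last letter 'h'. The stems whose second-to-last letter is 'h' (befnalohz → bebefnalohz, gonusfehw → begonusfehw) add the prefix be-.
So tupahw → betupahw.

betupahw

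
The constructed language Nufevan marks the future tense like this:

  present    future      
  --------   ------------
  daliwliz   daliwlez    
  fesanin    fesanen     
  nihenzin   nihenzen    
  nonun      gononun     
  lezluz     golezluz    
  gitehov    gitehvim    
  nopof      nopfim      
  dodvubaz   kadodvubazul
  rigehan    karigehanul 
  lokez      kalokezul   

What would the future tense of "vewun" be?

"vewun" has last vowel 'u'. The stems whose last vowel is 'u' (nonun → gononun, lezluz → golezluz) add the prefix go-.
The other patterns: stems whose last vowel is 'i' change the last vowel to 'e'; stems whose last vowel is 'o' delete the last vowel and add -im; stems whose last vowel is 'a' or 'e' add ka- … -ul around the stem.
So vewun → govewun.

govewun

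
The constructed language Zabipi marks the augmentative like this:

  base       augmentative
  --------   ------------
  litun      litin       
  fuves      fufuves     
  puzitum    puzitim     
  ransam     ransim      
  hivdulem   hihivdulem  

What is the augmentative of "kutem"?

"kutem" has last vowel 'e'. The stems whose last vowel is 'e' (fuves → fufuves, hivdulem → hihivdulem) repeat the first consonant+vowel as a prefix.
So kutem → kukutem.

kukutem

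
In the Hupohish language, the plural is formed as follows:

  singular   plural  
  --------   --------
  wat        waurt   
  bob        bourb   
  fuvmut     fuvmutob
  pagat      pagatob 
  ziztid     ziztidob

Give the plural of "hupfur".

"hupfur" has 2 vowels. The stems with 2 vowels (fuvmut → fuvmutob, pagat → pagatob, ziztid → ziztidob) add -ob.
The other pattern: stems with 1 vowel insert -ur- after the first vowel.
So hupfur → hupfurob.

hupfurob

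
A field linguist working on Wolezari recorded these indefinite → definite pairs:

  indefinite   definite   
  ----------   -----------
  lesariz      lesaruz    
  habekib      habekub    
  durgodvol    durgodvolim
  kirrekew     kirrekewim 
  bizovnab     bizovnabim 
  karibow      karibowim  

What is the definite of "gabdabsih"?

habekib and bizovnab both end in -b yet inflect differently (habekub, bizovnabim), so the final letter is not what conditions the rule; the last vowel is.
"gabdabsih" has last vowel 'i'. The stems whose last vowel is 'i' (lesariz → lesaruz, habekib → habekub) change the last vowel to 'u'.
So gabdabsih → gabdabsuh.

gabdabsuh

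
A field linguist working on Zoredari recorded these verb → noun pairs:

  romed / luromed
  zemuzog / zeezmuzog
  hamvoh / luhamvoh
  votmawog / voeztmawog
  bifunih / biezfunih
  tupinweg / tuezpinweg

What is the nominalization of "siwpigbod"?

siezwpigbod

"siwpigbod" has 3 vowels. The stems with 3 vowels (zemuzog → zeezmuzog, bifunih → biezfunih, votmawog → voeztmawog) insert -ez- after the first vowel.
So siwpigbod → siezwpigbod.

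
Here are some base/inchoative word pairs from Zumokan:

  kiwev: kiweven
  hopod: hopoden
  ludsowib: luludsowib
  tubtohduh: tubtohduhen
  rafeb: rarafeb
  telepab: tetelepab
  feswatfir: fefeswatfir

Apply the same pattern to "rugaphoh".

rafeb and kiwev both have last vowel 'e' yet inflect differently (rarafeb, kiweven), so the last vowel is not what conditions the rule; the final letter is.
"rugaphoh" ends in -h. The one such stem in the data (tubtohduh → tubtohduhen) adds -en, so the same rule applies.
The other pattern: stems ending in -b or -r repeat the first consonant+vowel as a prefix.
So rugaphoh → rugaphohen.

rugaphohen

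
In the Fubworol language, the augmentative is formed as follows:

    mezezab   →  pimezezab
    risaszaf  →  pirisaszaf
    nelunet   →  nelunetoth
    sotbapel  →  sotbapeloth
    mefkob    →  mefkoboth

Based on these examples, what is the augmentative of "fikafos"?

"fikafos" has last vowel 'o'. The one such stem in the data (mefkob → mefkoboth) adds -oth, so the same rule applies.
So fikafos → fikafosoth.

fikafosoth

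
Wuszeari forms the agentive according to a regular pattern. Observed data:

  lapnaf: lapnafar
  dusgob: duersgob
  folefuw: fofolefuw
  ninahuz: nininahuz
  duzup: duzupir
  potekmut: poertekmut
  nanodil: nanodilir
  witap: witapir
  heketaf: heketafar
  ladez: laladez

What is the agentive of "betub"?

beertub

duzup and folefuw both have last vowel 'u' yet inflect differently (duzupir, fofolefuw), so the last vowel is not what conditions the rule; the final letter is.
"betub" ends in -b. The one such stem in the data (dusgob → duersgob) inserts -er- after the first vowel (as does potekmut), so the same rule applies.
The other patterns: stems ending in -l or -p add -ir; stems ending in -w or -z repeat the first consonant+vowel as a prefix; stems ending in -f add -ar.
So betub → beertub.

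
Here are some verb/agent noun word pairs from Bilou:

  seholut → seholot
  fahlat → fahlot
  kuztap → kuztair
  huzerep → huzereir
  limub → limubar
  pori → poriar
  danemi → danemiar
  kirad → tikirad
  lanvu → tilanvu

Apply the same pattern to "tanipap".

tanipair

fahlat and kuztap both have last vowel 'a' yet inflect differently (fahlot, kuztair), so the last vowel is not what conditions the rule; the final letter is.
"tanipap" ends in -p. The stems ending in -p (kuztap → kuztair, huzerep → huzereir) drop the final letter and add -ir.
The other patterns: stems ending in -t change the last vowel to 'o'; stems ending in -b or -i add -ar; stems ending in -d or -u add the prefix ti-.
So tanipap → tanipair.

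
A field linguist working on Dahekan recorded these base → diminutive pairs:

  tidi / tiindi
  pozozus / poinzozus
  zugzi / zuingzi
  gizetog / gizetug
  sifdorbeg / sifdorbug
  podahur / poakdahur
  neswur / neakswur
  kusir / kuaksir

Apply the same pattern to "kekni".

pozozus and podahur both have last vowel 'u' yet inflect differently (poinzozus, poakdahur), so the last vowel is not what conditions the rule; the final letter is.
"kekni" ends in -i. The stems ending in -i (tidi → tiindi, zugzi → zuingzi) insert -in- after the first vowel.
So kekni → keinkni.

keinkni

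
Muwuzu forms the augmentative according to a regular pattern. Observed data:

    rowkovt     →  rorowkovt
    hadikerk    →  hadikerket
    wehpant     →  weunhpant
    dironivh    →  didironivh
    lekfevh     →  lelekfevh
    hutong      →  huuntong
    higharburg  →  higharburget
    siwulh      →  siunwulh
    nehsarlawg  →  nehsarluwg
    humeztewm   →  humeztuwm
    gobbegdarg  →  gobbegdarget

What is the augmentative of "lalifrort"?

lalifrortet

gobbegdarg and nehsarlawg both end in -g yet inflect differently (gobbegdarget, nehsarluwg), so the final letter is not what conditions the rule; the second-to-last letter is.
"lalifrort" has second-to-last letter 'r'. The stems whose second-to-last letter is 'r' (gobbegdarg → gobbegdarget, hadikerk → hadikerket, higharburg → higharburget) add -et.
The other patterns: stems whose second-to-last letter is 'v' repeat the first consonant+vowel as a prefix; stems whose second-to-last letter is 'w' change the last vowel to 'u'; stems whose second-to-last letter is 'l' or 'n' insert -un- after the first vowel.
So lalifrort → lalifrortet.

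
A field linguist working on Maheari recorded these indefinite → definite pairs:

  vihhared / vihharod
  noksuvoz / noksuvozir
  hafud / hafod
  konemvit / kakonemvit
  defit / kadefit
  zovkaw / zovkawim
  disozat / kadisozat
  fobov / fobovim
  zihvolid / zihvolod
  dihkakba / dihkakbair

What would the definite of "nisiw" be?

zovkaw and disozat both have last vowel 'a' yet inflect differently (zovkawim, kadisozat), so the last vowel is not what conditions the rule; the final letter is.
"nisiw" ends in -w. The one such stem in the data (zovkaw → zovkawim) adds -im, so the same rule applies.
So nisiw → nisiwim.

nisiwim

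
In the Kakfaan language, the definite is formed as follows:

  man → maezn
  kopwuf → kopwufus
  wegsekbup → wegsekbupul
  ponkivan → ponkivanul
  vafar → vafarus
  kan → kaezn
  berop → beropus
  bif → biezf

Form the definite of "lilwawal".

lilwawalul

"lilwawal" has 3 vowels. The stems with 3 vowels (ponkivan → ponkivanul, wegsekbup → wegsekbupul) add -ul.
The other patterns: stems with 1 vowel insert -ez- after the first vowel; stems with 2 vowels add -us.
So lilwawal → lilwawalul.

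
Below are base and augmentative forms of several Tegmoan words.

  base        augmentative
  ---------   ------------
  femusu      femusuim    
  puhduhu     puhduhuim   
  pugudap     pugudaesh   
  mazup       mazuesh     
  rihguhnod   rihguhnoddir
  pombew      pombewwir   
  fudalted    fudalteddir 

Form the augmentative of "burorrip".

femusu and mazup both have last vowel 'u' yet inflect differently (femusuim, mazuesh), so the last vowel is not what conditions the rule; the final letter is.
"burorrip" ends in -p. The stems ending in -p (pugudap → pugudaesh, mazup → mazuesh) drop the final letter and add -esh.
So burorrip → burorriesh.

burorriesh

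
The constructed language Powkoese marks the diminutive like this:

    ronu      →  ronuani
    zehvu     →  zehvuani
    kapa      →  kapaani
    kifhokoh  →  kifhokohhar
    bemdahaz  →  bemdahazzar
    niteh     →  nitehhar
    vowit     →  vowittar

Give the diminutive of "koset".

"koset" ends in a consonant. The stems ending in a consonant (kifhokoh → kifhokohhar, bemdahaz → bemdahazzar, niteh → nitehhar) double the final consonant and add -ar.
The other pattern: stems ending in a vowel add -ani.
So koset → kosettar.

kosettar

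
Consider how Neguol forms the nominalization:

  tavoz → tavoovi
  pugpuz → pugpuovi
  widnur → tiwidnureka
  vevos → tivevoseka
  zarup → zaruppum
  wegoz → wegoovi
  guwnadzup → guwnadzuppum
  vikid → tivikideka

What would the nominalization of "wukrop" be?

pugpuz and zarup both have last vowel 'u' yet inflect differently (pugpuovi, zaruppum), so the last vowel is not what conditions the rule; the final letter is.
"wukrop" ends in -p. The stems ending in -p (zarup → zaruppum, guwnadzup → guwnadzuppum) double the final consonant and add -um.
So wukrop → wukroppum.

wukroppum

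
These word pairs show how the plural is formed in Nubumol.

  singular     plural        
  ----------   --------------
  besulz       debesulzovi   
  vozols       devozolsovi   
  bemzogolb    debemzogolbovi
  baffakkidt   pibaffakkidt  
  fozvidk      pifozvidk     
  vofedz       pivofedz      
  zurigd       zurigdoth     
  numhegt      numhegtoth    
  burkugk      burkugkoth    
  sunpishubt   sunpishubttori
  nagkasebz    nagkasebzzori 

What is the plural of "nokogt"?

nokogtoth

"nokogt" has second-to-last letter 'g'. The stems whose second-to-last letter is 'g' (zurigd → zurigdoth, numhegt → numhegtoth, burkugk → burkugkoth) add -oth.
So nokogt → nokogtoth.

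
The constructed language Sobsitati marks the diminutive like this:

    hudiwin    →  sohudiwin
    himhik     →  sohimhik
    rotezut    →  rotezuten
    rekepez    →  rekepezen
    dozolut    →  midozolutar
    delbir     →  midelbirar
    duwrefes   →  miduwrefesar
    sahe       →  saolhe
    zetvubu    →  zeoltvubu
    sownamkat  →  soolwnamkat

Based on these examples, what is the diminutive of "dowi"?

midowiar

"dowi" begins with d-. The stems beginning with d- (dozolut → midozolutar, delbir → midelbirar, duwrefes → miduwrefesar) add mi- … -ar around the stem.
So dowi → midowiar.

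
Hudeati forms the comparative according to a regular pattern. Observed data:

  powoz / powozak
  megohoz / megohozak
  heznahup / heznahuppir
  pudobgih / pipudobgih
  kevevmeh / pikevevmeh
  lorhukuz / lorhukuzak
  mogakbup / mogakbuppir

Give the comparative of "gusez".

mogakbup and lorhukuz both have last vowel 'u' yet inflect differently (mogakbuppir, lorhukuzak), so the last vowel is not what conditions the rule; the final letter is.
"gusez" ends in -z. The stems ending in -z (powoz → powozak, lorhukuz → lorhukuzak, megohoz → megohozak) add -ak.
The other patterns: stems ending in -p double the final consonant and add -ir; stems ending in -h add the prefix pi-.
So gusez → gusezak.

gusezak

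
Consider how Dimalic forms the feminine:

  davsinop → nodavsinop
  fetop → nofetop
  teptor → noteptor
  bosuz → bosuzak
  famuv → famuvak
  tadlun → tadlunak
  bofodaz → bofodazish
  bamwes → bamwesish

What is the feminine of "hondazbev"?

hondazbevish

bosuz and bofodaz both end in -z yet inflect differently (bosuzak, bofodazish), so the final letter is not what conditions the rule; the last vowel is.
"hondazbev" has last vowel 'e'. The one such stem in the data (bamwes → bamwesish) adds -ish, so the same rule applies.
So hondazbev → hondazbevish.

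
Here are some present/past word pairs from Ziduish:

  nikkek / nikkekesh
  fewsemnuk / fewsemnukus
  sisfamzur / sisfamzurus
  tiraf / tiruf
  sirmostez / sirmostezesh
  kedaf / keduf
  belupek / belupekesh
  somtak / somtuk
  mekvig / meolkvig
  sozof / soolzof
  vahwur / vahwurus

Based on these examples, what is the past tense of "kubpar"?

kubpur

fewsemnuk and belupek both end in -k yet inflect differently (fewsemnukus, belupekesh), so the final letter is not what conditions the rule; the last vowel is.
"kubpar" has last vowel 'a'. The stems whose last vowel is 'a' (tiraf → tiruf, somtak → somtuk, kedaf → keduf) change the last vowel to 'u'.
So kubpar → kubpur.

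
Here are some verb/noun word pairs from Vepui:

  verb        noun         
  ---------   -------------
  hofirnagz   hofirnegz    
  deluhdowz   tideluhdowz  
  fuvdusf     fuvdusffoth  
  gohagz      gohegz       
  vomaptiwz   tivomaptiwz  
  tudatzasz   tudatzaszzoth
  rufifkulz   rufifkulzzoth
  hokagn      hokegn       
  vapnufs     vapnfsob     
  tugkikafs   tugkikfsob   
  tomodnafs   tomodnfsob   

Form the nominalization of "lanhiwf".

tilanhiwf

gohagz and deluhdowz both end in -z yet inflect differently (gohegz, tideluhdowz), so the final letter is not what conditions the rule; the second-to-last letter is.
"lanhiwf" has second-to-last letter 'w'. The stems whose second-to-last letter is 'w' (deluhdowz → tideluhdowz, vomaptiwz → tivomaptiwz) add the prefix ti-.
The other patterns: stems whose second-to-last letter is 'g' change the last vowel to 'e'; stems whose second-to-last letter is 'f' delete the last vowel and add -ob; stems whose second-to-last letter is 'l' or 's' double the final consonant and add -oth.
So lanhiwf → tilanhiwf.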